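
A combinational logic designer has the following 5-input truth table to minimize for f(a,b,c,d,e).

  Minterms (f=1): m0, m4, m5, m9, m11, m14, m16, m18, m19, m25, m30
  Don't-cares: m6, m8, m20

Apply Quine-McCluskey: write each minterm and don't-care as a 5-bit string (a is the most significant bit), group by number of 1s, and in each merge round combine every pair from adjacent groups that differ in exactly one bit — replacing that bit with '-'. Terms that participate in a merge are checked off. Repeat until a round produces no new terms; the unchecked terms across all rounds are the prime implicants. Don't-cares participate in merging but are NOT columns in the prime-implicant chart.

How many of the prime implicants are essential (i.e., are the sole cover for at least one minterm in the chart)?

[col 0] 00000*, 00100*, 00101*, 00110*, 01000*, 01001*, 01011*, 01110*, 10000*, 10010*, 10011*, 10100*, 11001*, 11110*
[col 1] -0000*, -0100*, -1001, -1110, 0-000, 0-110, 00-00*, 001-0, 0010-, 010-1, 0100-, 10-00*, 100-0, 1001-
[col 2] -0-00
Prime implicants: -0-00, -1001, -1110, 0-000, 0-110, 001-0, 0010-, 010-1, 0100-, 100-0, 1001-
PI chart (minterm → PIs covering it):
  0 | -0-00,0-000
  4 | -0-00,001-0,0010-
  5 | 0010-  (sole → essential)
  9 | -1001,010-1,0100-
  11 | 010-1  (sole → essential)
  14 | -1110,0-110
  16 | -0-00,100-0
  18 | 100-0,1001-
  19 | 1001-  (sole → essential)
  25 | -1001  (sole → essential)
  30 | -1110  (sole → essential)
Essential prime implicants: -1001, -1110, 0010-, 010-1, 1001-

5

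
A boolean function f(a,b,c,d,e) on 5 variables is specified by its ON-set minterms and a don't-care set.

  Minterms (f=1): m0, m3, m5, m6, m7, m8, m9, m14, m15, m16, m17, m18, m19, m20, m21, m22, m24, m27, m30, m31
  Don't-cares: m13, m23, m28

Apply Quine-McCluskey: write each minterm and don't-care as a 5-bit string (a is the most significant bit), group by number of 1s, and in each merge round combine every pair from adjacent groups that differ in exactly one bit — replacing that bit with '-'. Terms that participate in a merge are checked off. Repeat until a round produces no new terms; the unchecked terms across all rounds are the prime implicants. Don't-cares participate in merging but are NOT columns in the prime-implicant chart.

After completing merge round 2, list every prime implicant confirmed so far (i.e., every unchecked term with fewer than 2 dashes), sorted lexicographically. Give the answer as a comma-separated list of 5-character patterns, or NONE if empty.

01-01, 0100-

size-2^0 implicants → 00000(✓)  00011(✓)  00101(✓)  00110(✓)  00111(✓)  01000(✓)  01001(✓)  01101(✓)  01110(✓)  01111(✓)  10000(✓)  10001(✓)  10010(✓)  10011(✓)  10100(✓)  10101(✓)  10110(✓)  10111(✓)  11000(✓)  11011(✓)  11100(✓)  11110(✓)  11111(✓)
size-2^1 implicants → -0000(✓)  -0011(✓)  -0101(✓)  -0110(✓)  -0111(✓)  -1000(✓)  -1110(✓)  -1111(✓)  0-000(✓)  0-101(✓)  0-110(✓)  0-111(✓)  00-11(✓)  001-1(✓)  0011-(✓)  01-01  0100-  011-1(✓)  0111-(✓)  1-000(✓)  1-011(✓)  1-100(✓)  1-110(✓)  1-111(✓)  10-00(✓)  10-01(✓)  10-10(✓)  10-11(✓)  100-0(✓)  100-1(✓)  1000-(✓)  1001-(✓)  101-0(✓)  101-1(✓)  1010-(✓)  1011-(✓)  11-00(✓)  11-11(✓)  111-0(✓)  1111-(✓)
size-2^2 implicants → --000  --110(✓)  --111(✓)  -0-11  -01-1  -011-(✓)  -111-(✓)  0-1-1  0-11-(✓)  1--00  1--11  1-1-0  1-11-(✓)  10--0(✓)  10--1(✓)  10-0-(✓)  10-1-(✓)  100--(✓)  101--(✓)
size-2^3 implicants → --11-  10---
Unchecked terms (primes): --000, --11-, -0-11, -01-1, 0-1-1, 01-01, 0100-, 1--00, 1--11, 1-1-0, 10---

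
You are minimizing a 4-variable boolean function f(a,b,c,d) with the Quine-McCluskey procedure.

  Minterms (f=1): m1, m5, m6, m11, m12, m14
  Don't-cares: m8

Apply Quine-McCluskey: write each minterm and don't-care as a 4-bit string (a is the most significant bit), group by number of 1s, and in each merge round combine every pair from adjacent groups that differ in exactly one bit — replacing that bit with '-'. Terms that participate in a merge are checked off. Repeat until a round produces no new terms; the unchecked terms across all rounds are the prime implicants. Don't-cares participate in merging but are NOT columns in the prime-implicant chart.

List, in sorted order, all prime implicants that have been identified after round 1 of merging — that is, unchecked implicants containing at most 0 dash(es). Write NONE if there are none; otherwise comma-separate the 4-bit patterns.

1011

[col 0] 0001*, 0101*, 0110*, 1000*, 1011, 1100*, 1110*
[col 1] -110, 0-01, 1-00, 11-0
Prime implicants: -110, 0-01, 1-00, 1011, 11-0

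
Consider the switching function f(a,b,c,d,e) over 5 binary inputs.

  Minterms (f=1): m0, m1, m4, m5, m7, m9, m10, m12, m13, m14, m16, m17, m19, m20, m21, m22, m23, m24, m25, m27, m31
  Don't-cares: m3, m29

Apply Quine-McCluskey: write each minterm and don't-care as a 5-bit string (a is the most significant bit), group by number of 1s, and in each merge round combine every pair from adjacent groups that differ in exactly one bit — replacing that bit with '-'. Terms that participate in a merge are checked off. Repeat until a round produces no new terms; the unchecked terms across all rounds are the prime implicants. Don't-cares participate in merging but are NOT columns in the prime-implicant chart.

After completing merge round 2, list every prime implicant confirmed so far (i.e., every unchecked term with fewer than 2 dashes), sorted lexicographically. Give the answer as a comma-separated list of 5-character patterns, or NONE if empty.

[col 0] 00000*, 00001*, 00011*, 00100*, 00101*, 00111*, 01001*, 01010*, 01100*, 01101*, 01110*, 10000*, 10001*, 10011*, 10100*, 10101*, 10110*, 10111*, 11000*, 11001*, 11011*, 11101*, 11111*
[col 1] -0000*, -0001*, -0011*, -0100*, -0101*, -0111*, -1001*, -1101*, 0-001*, 0-100*, 0-101*, 00-00*, 00-01*, 00-11*, 000-1*, 0000-*, 001-1*, 0010-*, 01-01*, 01-10, 011-0, 0110-*, 1-000*, 1-001*, 1-011*, 1-101*, 1-111*, 10-00*, 10-01*, 10-11*, 100-1*, 1000-*, 101-0*, 101-1*, 1010-*, 1011-*, 11-01*, 11-11*, 110-1*, 1100-*, 111-1*
[col 2] --001*, --101*, -0-00*, -0-01*, -0-11*, -00-1*, -000-*, -01-1*, -010-*, -1-01*, 0--01*, 0-10-, 00--1*, 00-0-*, 1--01*, 1--11*, 1-0-1*, 1-00-, 1-1-1*, 10--1*, 10-0-*, 101--, 11--1*
[col 3] ---01, -0--1, -0-0-, 1---1
Prime implicants: ---01, -0--1, -0-0-, 0-10-, 01-10, 011-0, 1---1, 1-00-, 101--

01-10, 011-0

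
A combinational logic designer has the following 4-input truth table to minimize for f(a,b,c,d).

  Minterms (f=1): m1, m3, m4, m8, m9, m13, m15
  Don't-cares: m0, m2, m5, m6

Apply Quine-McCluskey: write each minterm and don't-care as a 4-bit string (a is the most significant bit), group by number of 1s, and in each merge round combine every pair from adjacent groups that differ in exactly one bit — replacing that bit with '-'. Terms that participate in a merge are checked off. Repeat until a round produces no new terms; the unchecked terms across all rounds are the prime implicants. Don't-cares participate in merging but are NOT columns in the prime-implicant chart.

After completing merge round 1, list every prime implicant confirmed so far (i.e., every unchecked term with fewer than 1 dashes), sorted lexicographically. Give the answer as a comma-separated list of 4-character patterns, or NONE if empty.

NONE

Round 0: 0000✓ 0001✓ 0010✓ 0011✓ 0100✓ 0101✓ 0110✓ 1000✓ 1001✓ 1101✓ 1111✓
Round 1: -000✓ -001✓ -101✓ 0-00✓ 0-01✓ 0-10✓ 00-0✓ 00-1✓ 000-✓ 001-✓ 01-0✓ 010-✓ 1-01✓ 100-✓ 11-1
Round 2: --01 -00- 0--0 0-0- 00--
PIs = {--01, -00-, 0--0, 0-0-, 00--, 11-1}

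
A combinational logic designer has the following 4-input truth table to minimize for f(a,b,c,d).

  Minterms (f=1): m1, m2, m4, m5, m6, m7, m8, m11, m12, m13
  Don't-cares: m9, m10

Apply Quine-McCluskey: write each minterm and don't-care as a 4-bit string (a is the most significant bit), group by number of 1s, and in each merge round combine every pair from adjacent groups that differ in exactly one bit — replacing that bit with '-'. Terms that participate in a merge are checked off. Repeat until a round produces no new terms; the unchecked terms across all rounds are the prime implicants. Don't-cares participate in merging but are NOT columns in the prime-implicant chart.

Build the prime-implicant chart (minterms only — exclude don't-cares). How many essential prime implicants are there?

3

size-2^0 implicants → 0001(✓)  0010(✓)  0100(✓)  0101(✓)  0110(✓)  0111(✓)  1000(✓)  1001(✓)  1010(✓)  1011(✓)  1100(✓)  1101(✓)
size-2^1 implicants → -001(✓)  -010  -100(✓)  -101(✓)  0-01(✓)  0-10  01-0(✓)  01-1(✓)  010-(✓)  011-(✓)  1-00(✓)  1-01(✓)  10-0(✓)  10-1(✓)  100-(✓)  101-(✓)  110-(✓)
size-2^2 implicants → --01  -10-  01--  1-0-  10--
Unchecked terms (primes): --01, -010, -10-, 0-10, 01--, 1-0-, 10--
Minterm coverage:
  m1 ⊆ --01 [E]
  m2 ⊆ -010,0-10
  m4 ⊆ -10-,01--
  m5 ⊆ --01,-10-,01--
  m6 ⊆ 0-10,01--
  m7 ⊆ 01-- [E]
  m8 ⊆ 1-0-,10--
  m11 ⊆ 10-- [E]
  m12 ⊆ -10-,1-0-
  m13 ⊆ --01,-10-,1-0-
E = {--01, 01--, 10--}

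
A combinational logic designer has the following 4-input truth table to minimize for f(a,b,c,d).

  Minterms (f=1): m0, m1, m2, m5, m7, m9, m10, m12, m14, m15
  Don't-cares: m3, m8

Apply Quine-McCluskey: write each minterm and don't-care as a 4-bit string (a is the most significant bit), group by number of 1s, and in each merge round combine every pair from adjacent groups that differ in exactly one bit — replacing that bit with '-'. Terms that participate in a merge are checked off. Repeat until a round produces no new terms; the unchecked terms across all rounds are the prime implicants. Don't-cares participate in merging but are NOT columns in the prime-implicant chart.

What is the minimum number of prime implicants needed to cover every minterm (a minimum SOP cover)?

5

[col 0] 0000*, 0001*, 0010*, 0011*, 0101*, 0111*, 1000*, 1001*, 1010*, 1100*, 1110*, 1111*
[col 1] -000*, -001*, -010*, -111, 0-01*, 0-11*, 00-0*, 00-1*, 000-*, 001-*, 01-1*, 1-00*, 1-10*, 10-0*, 100-*, 11-0*, 111-
[col 2] -0-0, -00-, 0--1, 00--, 1--0
Prime implicants: -0-0, -00-, -111, 0--1, 00--, 1--0, 111-
PI chart (minterm → PIs covering it):
  0 | -0-0,-00-,00--
  1 | -00-,0--1,00--
  2 | -0-0,00--
  5 | 0--1  (sole → essential)
  7 | -111,0--1
  9 | -00-  (sole → essential)
  10 | -0-0,1--0
  12 | 1--0  (sole → essential)
  14 | 1--0,111-
  15 | -111,111-
Essential prime implicants: -00-, 0--1, 1--0
Petrick residual → -0-0, -111
Minimum SOP uses 5 PIs: b'd' + b'c' + bcd + a'd + ad'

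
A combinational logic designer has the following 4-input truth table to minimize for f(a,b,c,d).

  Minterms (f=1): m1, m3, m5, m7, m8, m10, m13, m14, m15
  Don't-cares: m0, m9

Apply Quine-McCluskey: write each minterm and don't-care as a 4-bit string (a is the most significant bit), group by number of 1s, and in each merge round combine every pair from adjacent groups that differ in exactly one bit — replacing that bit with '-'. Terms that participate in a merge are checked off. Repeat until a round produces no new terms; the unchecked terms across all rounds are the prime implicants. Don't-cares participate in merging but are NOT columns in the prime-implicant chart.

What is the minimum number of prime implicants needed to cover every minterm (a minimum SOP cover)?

4

size-2^0 implicants → 0000(✓)  0001(✓)  0011(✓)  0101(✓)  0111(✓)  1000(✓)  1001(✓)  1010(✓)  1101(✓)  1110(✓)  1111(✓)
size-2^1 implicants → -000(✓)  -001(✓)  -101(✓)  -111(✓)  0-01(✓)  0-11(✓)  00-1(✓)  000-(✓)  01-1(✓)  1-01(✓)  1-10  10-0  100-(✓)  11-1(✓)  111-
size-2^2 implicants → --01  -00-  -1-1  0--1
Unchecked terms (primes): --01, -00-, -1-1, 0--1, 1-10, 10-0, 111-
Minterm coverage:
  m1 ⊆ --01,-00-,0--1
  m3 ⊆ 0--1 [E]
  m5 ⊆ --01,-1-1,0--1
  m7 ⊆ -1-1,0--1
  m8 ⊆ -00-,10-0
  m10 ⊆ 1-10,10-0
  m13 ⊆ --01,-1-1
  m14 ⊆ 1-10,111-
  m15 ⊆ -1-1,111-
E = {0--1}
Petrick residual → --01, 10-0, 111-
Cover = c'd + a'd + ab'd' + abc  |cover|=4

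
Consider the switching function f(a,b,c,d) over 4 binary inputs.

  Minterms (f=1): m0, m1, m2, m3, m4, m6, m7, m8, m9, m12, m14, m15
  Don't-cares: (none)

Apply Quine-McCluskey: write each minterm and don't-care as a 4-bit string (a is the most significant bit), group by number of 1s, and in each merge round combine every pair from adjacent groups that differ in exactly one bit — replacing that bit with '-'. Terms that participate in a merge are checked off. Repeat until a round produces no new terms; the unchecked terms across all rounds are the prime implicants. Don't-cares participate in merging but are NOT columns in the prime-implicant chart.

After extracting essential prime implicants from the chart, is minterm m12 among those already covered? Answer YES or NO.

NO

[col 0] 0000*, 0001*, 0010*, 0011*, 0100*, 0110*, 0111*, 1000*, 1001*, 1100*, 1110*, 1111*
[col 1] -000*, -001*, -100*, -110*, -111*, 0-00*, 0-10*, 0-11*, 00-0*, 00-1*, 000-*, 001-*, 01-0*, 011-*, 1-00*, 100-*, 11-0*, 111-*
[col 2] --00, -00-, -1-0, -11-, 0--0, 0-1-, 00--
Prime implicants: --00, -00-, -1-0, -11-, 0--0, 0-1-, 00--
PI chart (minterm → PIs covering it):
  0 | --00,-00-,0--0,00--
  1 | -00-,00--
  2 | 0--0,0-1-,00--
  3 | 0-1-,00--
  4 | --00,-1-0,0--0
  6 | -1-0,-11-,0--0,0-1-
  7 | -11-,0-1-
  8 | --00,-00-
  9 | -00-  (sole → essential)
  12 | --00,-1-0
  14 | -1-0,-11-
  15 | -11-  (sole → essential)
Essential prime implicants: -00-, -11-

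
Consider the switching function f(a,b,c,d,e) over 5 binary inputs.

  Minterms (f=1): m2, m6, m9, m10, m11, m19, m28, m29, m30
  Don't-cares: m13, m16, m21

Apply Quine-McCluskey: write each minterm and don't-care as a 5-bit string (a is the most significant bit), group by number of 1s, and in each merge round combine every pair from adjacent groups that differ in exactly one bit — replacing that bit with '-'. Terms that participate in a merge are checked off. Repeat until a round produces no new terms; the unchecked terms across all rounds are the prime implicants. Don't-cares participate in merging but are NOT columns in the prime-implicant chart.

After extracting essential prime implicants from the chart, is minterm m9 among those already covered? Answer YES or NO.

size-2^0 implicants → 00010(✓)  00110(✓)  01001(✓)  01010(✓)  01011(✓)  01101(✓)  10000  10011  10101(✓)  11100(✓)  11101(✓)  11110(✓)
size-2^1 implicants → -1101  0-010  00-10  01-01  010-1  0101-  1-101  111-0  1110-
Unchecked terms (primes): -1101, 0-010, 00-10, 01-01, 010-1, 0101-, 1-101, 10000, 10011, 111-0, 1110-
Minterm coverage:
  m2 ⊆ 0-010,00-10
  m6 ⊆ 00-10 [E]
  m9 ⊆ 01-01,010-1
  m10 ⊆ 0-010,0101-
  m11 ⊆ 010-1,0101-
  m19 ⊆ 10011 [E]
  m28 ⊆ 111-0,1110-
  m29 ⊆ -1101,1-101,1110-
  m30 ⊆ 111-0 [E]
E = {00-10, 10011, 111-0}

NO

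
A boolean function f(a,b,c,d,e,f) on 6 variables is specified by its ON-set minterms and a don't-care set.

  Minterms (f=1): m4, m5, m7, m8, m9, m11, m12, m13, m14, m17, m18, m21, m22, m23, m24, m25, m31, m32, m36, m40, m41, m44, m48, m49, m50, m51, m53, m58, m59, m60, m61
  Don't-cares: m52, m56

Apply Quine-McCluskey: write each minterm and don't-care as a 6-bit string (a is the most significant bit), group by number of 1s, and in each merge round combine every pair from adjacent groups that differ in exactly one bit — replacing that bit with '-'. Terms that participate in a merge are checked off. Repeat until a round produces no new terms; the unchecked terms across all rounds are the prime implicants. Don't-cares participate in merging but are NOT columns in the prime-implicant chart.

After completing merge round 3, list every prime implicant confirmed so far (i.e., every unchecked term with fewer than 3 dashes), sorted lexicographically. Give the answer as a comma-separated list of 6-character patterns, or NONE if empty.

--1000, -0-100, -01-00, -0100-, -10-01, -10010, 0-01-1, 0-100-, 00-10-, 001-0-, 0010-1, 0011-0, 01-001, 01-111, 010-10, 01011-, 11-0-0, 11-01-, 11-10-, 110-0-, 1100--

size-2^0 implicants → 000100(✓)  000101(✓)  000111(✓)  001000(✓)  001001(✓)  001011(✓)  001100(✓)  001101(✓)  001110(✓)  010001(✓)  010010(✓)  010101(✓)  010110(✓)  010111(✓)  011000(✓)  011001(✓)  011111(✓)  100000(✓)  100100(✓)  101000(✓)  101001(✓)  101100(✓)  110000(✓)  110001(✓)  110010(✓)  110011(✓)  110100(✓)  110101(✓)  111000(✓)  111010(✓)  111011(✓)  111100(✓)  111101(✓)
size-2^1 implicants → -00100(✓)  -01000(✓)  -01001(✓)  -01100(✓)  -10001(✓)  -10010  -10101(✓)  -11000(✓)  0-0101(✓)  0-0111(✓)  0-1000(✓)  0-1001(✓)  00-100(✓)  00-101(✓)  0001-1(✓)  00010-(✓)  001-00(✓)  001-01(✓)  0010-1  00100-(✓)  0011-0  00110-(✓)  01-001  01-111  010-01(✓)  010-10  0101-1(✓)  01011-  01100-(✓)  1-0000(✓)  1-0100(✓)  1-1000(✓)  1-1100(✓)  10-000(✓)  10-100(✓)  100-00(✓)  101-00(✓)  10100-(✓)  11-000(✓)  11-010(✓)  11-011(✓)  11-100(✓)  11-101(✓)  110-00(✓)  110-01(✓)  1100-0(✓)  1100-1(✓)  11000-(✓)  11001-(✓)  11010-(✓)  111-00(✓)  1110-0(✓)  11101-(✓)  11110-(✓)
size-2^2 implicants → --1000  -0-100  -01-00  -0100-  -10-01  0-01-1  0-100-  00-10-  001-0-  1--000(✓)  1--100(✓)  1-0-00(✓)  1-1-00(✓)  10--00(✓)  11--00(✓)  11-0-0  11-01-  11-10-  110-0-  1100--
size-2^3 implicants → 1---00
Unchecked terms (primes): --1000, -0-100, -01-00, -0100-, -10-01, -10010, 0-01-1, 0-100-, 00-10-, 001-0-, 0010-1, 0011-0, 01-001, 01-111, 010-10, 01011-, 1---00, 11-0-0, 11-01-, 11-10-, 110-0-, 1100--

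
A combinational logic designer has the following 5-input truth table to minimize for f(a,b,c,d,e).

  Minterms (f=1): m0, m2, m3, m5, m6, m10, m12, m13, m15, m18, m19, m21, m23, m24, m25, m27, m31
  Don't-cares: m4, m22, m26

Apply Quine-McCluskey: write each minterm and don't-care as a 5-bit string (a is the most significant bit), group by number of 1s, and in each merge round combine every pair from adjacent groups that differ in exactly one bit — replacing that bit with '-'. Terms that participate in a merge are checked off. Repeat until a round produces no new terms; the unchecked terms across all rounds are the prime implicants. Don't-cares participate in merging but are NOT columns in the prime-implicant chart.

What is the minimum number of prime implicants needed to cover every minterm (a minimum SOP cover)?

[col 0] 00000*, 00010*, 00011*, 00100*, 00101*, 00110*, 01010*, 01100*, 01101*, 01111*, 10010*, 10011*, 10101*, 10110*, 10111*, 11000*, 11001*, 11010*, 11011*, 11111*
[col 1] -0010*, -0011*, -0101, -0110*, -1010*, -1111, 0-010*, 0-100*, 0-101*, 00-00*, 00-10*, 000-0*, 0001-*, 001-0*, 0010-*, 011-1, 0110-*, 1-010*, 1-011*, 1-111*, 10-10*, 10-11*, 1001-*, 101-1, 1011-*, 11-11*, 110-0*, 110-1*, 1100-*, 1101-*
[col 2] --010, -0-10, -001-, 0-10-, 00--0, 1--11, 1-01-, 10-1-, 110--
Prime implicants: --010, -0-10, -001-, -0101, -1111, 0-10-, 00--0, 011-1, 1--11, 1-01-, 10-1-, 101-1, 110--
PI chart (minterm → PIs covering it):
  0 | 00--0  (sole → essential)
  2 | --010,-0-10,-001-,00--0
  3 | -001-  (sole → essential)
  5 | -0101,0-10-
  6 | -0-10,00--0
  10 | --010  (sole → essential)
  12 | 0-10-  (sole → essential)
  13 | 0-10-,011-1
  15 | -1111,011-1
  18 | --010,-0-10,-001-,1-01-,10-1-
  19 | -001-,1--11,1-01-,10-1-
  21 | -0101,101-1
  23 | 1--11,10-1-,101-1
  24 | 110--  (sole → essential)
  25 | 110--  (sole → essential)
  27 | 1--11,1-01-,110--
  31 | -1111,1--11
Essential prime implicants: --010, -001-, 0-10-, 00--0, 110--
Petrick residual → -1111, 101-1
Minimum SOP uses 7 PIs: c'de' + b'c'd + bcde + a'cd' + a'b'e' + ab'ce + abc'

7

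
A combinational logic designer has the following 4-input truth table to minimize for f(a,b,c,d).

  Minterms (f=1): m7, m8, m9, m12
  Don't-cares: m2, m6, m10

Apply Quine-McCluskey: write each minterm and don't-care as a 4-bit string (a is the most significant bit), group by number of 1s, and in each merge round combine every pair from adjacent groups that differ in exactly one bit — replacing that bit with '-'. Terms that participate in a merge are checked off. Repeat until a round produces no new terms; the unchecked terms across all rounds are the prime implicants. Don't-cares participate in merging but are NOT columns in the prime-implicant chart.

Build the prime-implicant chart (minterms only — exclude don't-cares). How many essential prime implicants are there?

size-2^0 implicants → 0010(✓)  0110(✓)  0111(✓)  1000(✓)  1001(✓)  1010(✓)  1100(✓)
size-2^1 implicants → -010  0-10  011-  1-00  10-0  100-
Unchecked terms (primes): -010, 0-10, 011-, 1-00, 10-0, 100-
Minterm coverage:
  m7 ⊆ 011- [E]
  m8 ⊆ 1-00,10-0,100-
  m9 ⊆ 100- [E]
  m12 ⊆ 1-00 [E]
E = {011-, 1-00, 100-}

3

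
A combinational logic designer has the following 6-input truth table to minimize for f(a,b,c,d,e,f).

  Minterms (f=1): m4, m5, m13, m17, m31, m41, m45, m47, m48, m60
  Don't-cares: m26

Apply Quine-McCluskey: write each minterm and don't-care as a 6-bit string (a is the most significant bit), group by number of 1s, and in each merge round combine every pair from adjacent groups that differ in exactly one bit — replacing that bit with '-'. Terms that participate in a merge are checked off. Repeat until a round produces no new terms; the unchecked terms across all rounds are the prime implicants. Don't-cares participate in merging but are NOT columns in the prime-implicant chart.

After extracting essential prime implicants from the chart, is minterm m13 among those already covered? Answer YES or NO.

Round 0: 000100✓ 000101✓ 001101✓ 010001 011010 011111 101001✓ 101101✓ 101111✓ 110000 111100
Round 1: -01101 00-101 00010- 101-01 1011-1
PIs = {-01101, 00-101, 00010-, 010001, 011010, 011111, 101-01, 1011-1, 110000, 111100}
Coverage chart:
  m4: 00010- ←essential
  m5: 00-101,00010-
  m13: -01101,00-101
  m17: 010001 ←essential
  m31: 011111 ←essential
  m41: 101-01 ←essential
  m45: -01101,101-01,1011-1
  m47: 1011-1 ←essential
  m48: 110000 ←essential
  m60: 111100 ←essential
Essential: 00010-, 010001, 011111, 101-01, 1011-1, 110000, 111100

NO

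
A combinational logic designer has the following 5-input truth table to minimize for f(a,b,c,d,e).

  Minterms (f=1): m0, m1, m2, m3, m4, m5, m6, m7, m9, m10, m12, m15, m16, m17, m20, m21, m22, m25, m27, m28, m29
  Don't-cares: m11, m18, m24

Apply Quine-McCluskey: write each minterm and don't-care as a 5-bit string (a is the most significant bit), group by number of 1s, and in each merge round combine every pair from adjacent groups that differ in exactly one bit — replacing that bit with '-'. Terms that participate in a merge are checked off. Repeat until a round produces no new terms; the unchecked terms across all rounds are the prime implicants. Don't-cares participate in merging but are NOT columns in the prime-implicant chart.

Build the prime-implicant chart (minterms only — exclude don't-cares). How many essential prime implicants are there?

6

size-2^0 implicants → 00000(✓)  00001(✓)  00010(✓)  00011(✓)  00100(✓)  00101(✓)  00110(✓)  00111(✓)  01001(✓)  01010(✓)  01011(✓)  01100(✓)  01111(✓)  10000(✓)  10001(✓)  10010(✓)  10100(✓)  10101(✓)  10110(✓)  11000(✓)  11001(✓)  11011(✓)  11100(✓)  11101(✓)
size-2^1 implicants → -0000(✓)  -0001(✓)  -0010(✓)  -0100(✓)  -0101(✓)  -0110(✓)  -1001(✓)  -1011(✓)  -1100(✓)  0-001(✓)  0-010(✓)  0-011(✓)  0-100(✓)  0-111(✓)  00-00(✓)  00-01(✓)  00-10(✓)  00-11(✓)  000-0(✓)  000-1(✓)  0000-(✓)  0001-(✓)  001-0(✓)  001-1(✓)  0010-(✓)  0011-(✓)  01-11(✓)  010-1(✓)  0101-(✓)  1-000(✓)  1-001(✓)  1-100(✓)  1-101(✓)  10-00(✓)  10-01(✓)  10-10(✓)  100-0(✓)  1000-(✓)  101-0(✓)  1010-(✓)  11-00(✓)  11-01(✓)  110-1(✓)  1100-(✓)  1110-(✓)
size-2^2 implicants → --001  --100  -0-00(✓)  -0-01(✓)  -0-10(✓)  -00-0(✓)  -000-(✓)  -01-0(✓)  -010-(✓)  -10-1  0--11  0-0-1  0-01-  00--0(✓)  00--1(✓)  00-0-(✓)  00-1-(✓)  000--(✓)  001--(✓)  1--00(✓)  1--01(✓)  1-00-(✓)  1-10-(✓)  10--0(✓)  10-0-(✓)  11-0-(✓)
size-2^3 implicants → -0--0  -0-0-  00---  1--0-
Unchecked terms (primes): --001, --100, -0--0, -0-0-, -10-1, 0--11, 0-0-1, 0-01-, 00---, 1--0-
Minterm coverage:
  m0 ⊆ -0--0,-0-0-,00---
  m1 ⊆ --001,-0-0-,0-0-1,00---
  m2 ⊆ -0--0,0-01-,00---
  m3 ⊆ 0--11,0-0-1,0-01-,00---
  m4 ⊆ --100,-0--0,-0-0-,00---
  m5 ⊆ -0-0-,00---
  m6 ⊆ -0--0,00---
  m7 ⊆ 0--11,00---
  m9 ⊆ --001,-10-1,0-0-1
  m10 ⊆ 0-01- [E]
  m12 ⊆ --100 [E]
  m15 ⊆ 0--11 [E]
  m16 ⊆ -0--0,-0-0-,1--0-
  m17 ⊆ --001,-0-0-,1--0-
  m20 ⊆ --100,-0--0,-0-0-,1--0-
  m21 ⊆ -0-0-,1--0-
  m22 ⊆ -0--0 [E]
  m25 ⊆ --001,-10-1,1--0-
  m27 ⊆ -10-1 [E]
  m28 ⊆ --100,1--0-
  m29 ⊆ 1--0- [E]
E = {--100, -0--0, -10-1, 0--11, 0-01-, 1--0-}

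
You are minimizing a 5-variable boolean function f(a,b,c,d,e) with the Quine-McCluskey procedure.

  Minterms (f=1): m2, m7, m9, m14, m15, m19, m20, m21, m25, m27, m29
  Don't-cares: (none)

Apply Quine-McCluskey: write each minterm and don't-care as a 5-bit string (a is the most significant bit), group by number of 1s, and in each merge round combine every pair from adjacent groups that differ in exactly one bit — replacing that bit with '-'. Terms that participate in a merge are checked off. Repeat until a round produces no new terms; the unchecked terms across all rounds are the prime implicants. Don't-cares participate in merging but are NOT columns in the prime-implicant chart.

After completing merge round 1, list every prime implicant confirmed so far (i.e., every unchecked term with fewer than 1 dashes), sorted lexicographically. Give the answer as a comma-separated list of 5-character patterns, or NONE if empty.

[col 0] 00010, 00111*, 01001*, 01110*, 01111*, 10011*, 10100*, 10101*, 11001*, 11011*, 11101*
[col 1] -1001, 0-111, 0111-, 1-011, 1-101, 1010-, 11-01, 110-1
Prime implicants: -1001, 0-111, 00010, 0111-, 1-011, 1-101, 1010-, 11-01, 110-1

00010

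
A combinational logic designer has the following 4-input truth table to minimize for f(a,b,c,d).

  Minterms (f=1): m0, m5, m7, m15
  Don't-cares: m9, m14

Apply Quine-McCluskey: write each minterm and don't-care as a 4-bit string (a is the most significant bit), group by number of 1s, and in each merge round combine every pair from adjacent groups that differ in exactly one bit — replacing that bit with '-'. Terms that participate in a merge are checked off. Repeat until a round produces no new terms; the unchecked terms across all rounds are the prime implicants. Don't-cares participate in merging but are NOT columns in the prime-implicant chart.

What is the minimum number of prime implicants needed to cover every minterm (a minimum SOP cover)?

3

Round 0: 0000 0101✓ 0111✓ 1001 1110✓ 1111✓
Round 1: -111 01-1 111-
PIs = {-111, 0000, 01-1, 1001, 111-}
Coverage chart:
  m0: 0000 ←essential
  m5: 01-1 ←essential
  m7: -111,01-1
  m15: -111,111-
Essential: 0000, 01-1
Petrick residual → -111
Min cover (3 terms): bcd + a'b'c'd' + a'bd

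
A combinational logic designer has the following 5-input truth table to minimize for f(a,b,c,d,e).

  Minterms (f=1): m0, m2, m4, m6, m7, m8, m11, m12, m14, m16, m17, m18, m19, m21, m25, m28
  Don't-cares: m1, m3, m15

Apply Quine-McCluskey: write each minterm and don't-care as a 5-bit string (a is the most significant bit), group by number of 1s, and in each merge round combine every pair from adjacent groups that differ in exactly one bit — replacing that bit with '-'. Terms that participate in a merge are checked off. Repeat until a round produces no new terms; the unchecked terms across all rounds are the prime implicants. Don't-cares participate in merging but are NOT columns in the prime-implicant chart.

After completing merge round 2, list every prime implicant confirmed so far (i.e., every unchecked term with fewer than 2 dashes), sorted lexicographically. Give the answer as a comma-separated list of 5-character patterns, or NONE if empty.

-1100, 1-001, 10-01

size-2^0 implicants → 00000(✓)  00001(✓)  00010(✓)  00011(✓)  00100(✓)  00110(✓)  00111(✓)  01000(✓)  01011(✓)  01100(✓)  01110(✓)  01111(✓)  10000(✓)  10001(✓)  10010(✓)  10011(✓)  10101(✓)  11001(✓)  11100(✓)
size-2^1 implicants → -0000(✓)  -0001(✓)  -0010(✓)  -0011(✓)  -1100  0-000(✓)  0-011(✓)  0-100(✓)  0-110(✓)  0-111(✓)  00-00(✓)  00-10(✓)  00-11(✓)  000-0(✓)  000-1(✓)  0000-(✓)  0001-(✓)  001-0(✓)  0011-(✓)  01-00(✓)  01-11(✓)  011-0(✓)  0111-(✓)  1-001  10-01  100-0(✓)  100-1(✓)  1000-(✓)  1001-(✓)
size-2^2 implicants → -00-0(✓)  -00-1(✓)  -000-(✓)  -001-(✓)  0--00  0--11  0-1-0  0-11-  00--0  00-1-  000--(✓)  100--(✓)
size-2^3 implicants → -00--
Unchecked terms (primes): -00--, -1100, 0--00, 0--11, 0-1-0, 0-11-, 00--0, 00-1-, 1-001, 10-01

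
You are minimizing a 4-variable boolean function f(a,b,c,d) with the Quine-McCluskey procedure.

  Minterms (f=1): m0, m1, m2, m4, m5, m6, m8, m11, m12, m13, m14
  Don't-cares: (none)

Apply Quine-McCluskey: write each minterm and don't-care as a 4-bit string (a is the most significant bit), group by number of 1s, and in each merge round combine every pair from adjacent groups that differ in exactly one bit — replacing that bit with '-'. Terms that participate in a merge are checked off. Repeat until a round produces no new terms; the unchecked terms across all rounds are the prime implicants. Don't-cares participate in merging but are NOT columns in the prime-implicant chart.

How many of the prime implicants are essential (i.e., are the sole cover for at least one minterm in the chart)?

6

[col 0] 0000*, 0001*, 0010*, 0100*, 0101*, 0110*, 1000*, 1011, 1100*, 1101*, 1110*
[col 1] -000*, -100*, -101*, -110*, 0-00*, 0-01*, 0-10*, 00-0*, 000-*, 01-0*, 010-*, 1-00*, 11-0*, 110-*
[col 2] --00, -1-0, -10-, 0--0, 0-0-
Prime implicants: --00, -1-0, -10-, 0--0, 0-0-, 1011
PI chart (minterm → PIs covering it):
  0 | --00,0--0,0-0-
  1 | 0-0-  (sole → essential)
  2 | 0--0  (sole → essential)
  4 | --00,-1-0,-10-,0--0,0-0-
  5 | -10-,0-0-
  6 | -1-0,0--0
  8 | --00  (sole → essential)
  11 | 1011  (sole → essential)
  12 | --00,-1-0,-10-
  13 | -10-  (sole → essential)
  14 | -1-0  (sole → essential)
Essential prime implicants: --00, -1-0, -10-, 0--0, 0-0-, 1011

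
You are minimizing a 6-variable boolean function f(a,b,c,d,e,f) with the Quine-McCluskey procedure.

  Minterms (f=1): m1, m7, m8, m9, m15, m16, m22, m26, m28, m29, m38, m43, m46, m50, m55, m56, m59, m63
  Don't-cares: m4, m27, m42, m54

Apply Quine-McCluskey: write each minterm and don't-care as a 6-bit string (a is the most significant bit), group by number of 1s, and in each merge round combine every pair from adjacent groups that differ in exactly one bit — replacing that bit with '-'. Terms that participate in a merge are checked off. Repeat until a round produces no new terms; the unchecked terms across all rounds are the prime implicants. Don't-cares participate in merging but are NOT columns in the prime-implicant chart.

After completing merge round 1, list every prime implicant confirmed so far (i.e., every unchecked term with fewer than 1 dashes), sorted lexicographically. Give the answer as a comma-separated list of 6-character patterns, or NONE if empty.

000100, 010000, 111000

size-2^0 implicants → 000001(✓)  000100  000111(✓)  001000(✓)  001001(✓)  001111(✓)  010000  010110(✓)  011010(✓)  011011(✓)  011100(✓)  011101(✓)  100110(✓)  101010(✓)  101011(✓)  101110(✓)  110010(✓)  110110(✓)  110111(✓)  111000  111011(✓)  111111(✓)
size-2^1 implicants → -10110  -11011  00-001  00-111  00100-  01101-  01110-  1-0110  1-1011  10-110  101-10  10101-  11-111  110-10  11011-  111-11
Unchecked terms (primes): -10110, -11011, 00-001, 00-111, 000100, 00100-, 010000, 01101-, 01110-, 1-0110, 1-1011, 10-110, 101-10, 10101-, 11-111, 110-10, 11011-, 111-11, 111000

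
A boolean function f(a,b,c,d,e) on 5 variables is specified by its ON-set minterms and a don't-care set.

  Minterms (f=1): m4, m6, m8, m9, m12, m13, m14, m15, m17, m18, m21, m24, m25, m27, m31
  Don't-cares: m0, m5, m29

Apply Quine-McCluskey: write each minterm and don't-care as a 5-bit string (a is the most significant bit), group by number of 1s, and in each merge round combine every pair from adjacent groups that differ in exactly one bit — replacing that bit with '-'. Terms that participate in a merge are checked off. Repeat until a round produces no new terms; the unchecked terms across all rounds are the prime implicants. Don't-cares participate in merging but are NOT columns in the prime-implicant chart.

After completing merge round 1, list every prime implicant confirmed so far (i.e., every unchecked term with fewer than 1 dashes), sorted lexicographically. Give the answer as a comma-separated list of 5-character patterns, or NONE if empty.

10010

Round 0: 00000✓ 00100✓ 00101✓ 00110✓ 01000✓ 01001✓ 01100✓ 01101✓ 01110✓ 01111✓ 10001✓ 10010 10101✓ 11000✓ 11001✓ 11011✓ 11101✓ 11111✓
Round 1: -0101✓ -1000✓ -1001✓ -1101✓ -1111✓ 0-000✓ 0-100✓ 0-101✓ 0-110✓ 00-00✓ 001-0✓ 0010-✓ 01-00✓ 01-01✓ 0100-✓ 011-0✓ 011-1✓ 0110-✓ 0111-✓ 1-001✓ 1-101✓ 10-01✓ 11-01✓ 11-11✓ 110-1✓ 1100-✓ 111-1✓
Round 2: --101 -1-01 -100- -11-1 0--00 0-1-0 0-10- 01-0- 011-- 1--01 11--1
PIs = {--101, -1-01, -100-, -11-1, 0--00, 0-1-0, 0-10-, 01-0-, 011--, 1--01, 10010, 11--1}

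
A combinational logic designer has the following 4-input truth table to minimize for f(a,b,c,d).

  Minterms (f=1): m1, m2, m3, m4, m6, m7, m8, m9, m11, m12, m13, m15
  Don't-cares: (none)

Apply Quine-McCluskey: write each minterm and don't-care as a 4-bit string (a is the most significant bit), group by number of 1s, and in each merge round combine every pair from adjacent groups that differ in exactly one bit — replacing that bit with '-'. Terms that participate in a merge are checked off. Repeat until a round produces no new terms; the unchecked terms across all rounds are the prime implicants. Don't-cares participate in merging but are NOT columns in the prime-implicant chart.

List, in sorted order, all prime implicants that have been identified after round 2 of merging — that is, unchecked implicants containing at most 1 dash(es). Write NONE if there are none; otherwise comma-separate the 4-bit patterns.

size-2^0 implicants → 0001(✓)  0010(✓)  0011(✓)  0100(✓)  0110(✓)  0111(✓)  1000(✓)  1001(✓)  1011(✓)  1100(✓)  1101(✓)  1111(✓)
size-2^1 implicants → -001(✓)  -011(✓)  -100  -111(✓)  0-10(✓)  0-11(✓)  00-1(✓)  001-(✓)  01-0  011-(✓)  1-00(✓)  1-01(✓)  1-11(✓)  10-1(✓)  100-(✓)  11-1(✓)  110-(✓)
size-2^2 implicants → --11  -0-1  0-1-  1--1  1-0-
Unchecked terms (primes): --11, -0-1, -100, 0-1-, 01-0, 1--1, 1-0-

-100, 01-0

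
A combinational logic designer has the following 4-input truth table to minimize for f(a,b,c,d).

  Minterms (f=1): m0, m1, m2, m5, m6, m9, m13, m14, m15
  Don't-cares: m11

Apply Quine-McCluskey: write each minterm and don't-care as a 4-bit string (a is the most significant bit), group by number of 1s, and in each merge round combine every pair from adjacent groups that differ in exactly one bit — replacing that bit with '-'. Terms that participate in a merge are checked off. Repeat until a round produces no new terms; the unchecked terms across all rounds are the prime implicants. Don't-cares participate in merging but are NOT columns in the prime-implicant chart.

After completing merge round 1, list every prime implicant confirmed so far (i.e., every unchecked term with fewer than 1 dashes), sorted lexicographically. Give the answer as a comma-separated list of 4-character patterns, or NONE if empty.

[col 0] 0000*, 0001*, 0010*, 0101*, 0110*, 1001*, 1011*, 1101*, 1110*, 1111*
[col 1] -001*, -101*, -110, 0-01*, 0-10, 00-0, 000-, 1-01*, 1-11*, 10-1*, 11-1*, 111-
[col 2] --01, 1--1
Prime implicants: --01, -110, 0-10, 00-0, 000-, 1--1, 111-

NONE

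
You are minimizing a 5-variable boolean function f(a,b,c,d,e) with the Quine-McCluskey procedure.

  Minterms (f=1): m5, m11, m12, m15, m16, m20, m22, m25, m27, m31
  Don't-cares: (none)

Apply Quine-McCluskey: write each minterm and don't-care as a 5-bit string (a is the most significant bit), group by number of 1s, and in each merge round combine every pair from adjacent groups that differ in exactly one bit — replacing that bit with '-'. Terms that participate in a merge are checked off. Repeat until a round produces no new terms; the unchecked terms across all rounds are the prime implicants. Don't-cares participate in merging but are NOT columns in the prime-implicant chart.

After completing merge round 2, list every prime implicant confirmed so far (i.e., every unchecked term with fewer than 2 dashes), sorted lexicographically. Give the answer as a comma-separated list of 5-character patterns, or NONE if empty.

00101, 01100, 10-00, 101-0, 110-1

size-2^0 implicants → 00101  01011(✓)  01100  01111(✓)  10000(✓)  10100(✓)  10110(✓)  11001(✓)  11011(✓)  11111(✓)
size-2^1 implicants → -1011(✓)  -1111(✓)  01-11(✓)  10-00  101-0  11-11(✓)  110-1
size-2^2 implicants → -1-11
Unchecked terms (primes): -1-11, 00101, 01100, 10-00, 101-0, 110-1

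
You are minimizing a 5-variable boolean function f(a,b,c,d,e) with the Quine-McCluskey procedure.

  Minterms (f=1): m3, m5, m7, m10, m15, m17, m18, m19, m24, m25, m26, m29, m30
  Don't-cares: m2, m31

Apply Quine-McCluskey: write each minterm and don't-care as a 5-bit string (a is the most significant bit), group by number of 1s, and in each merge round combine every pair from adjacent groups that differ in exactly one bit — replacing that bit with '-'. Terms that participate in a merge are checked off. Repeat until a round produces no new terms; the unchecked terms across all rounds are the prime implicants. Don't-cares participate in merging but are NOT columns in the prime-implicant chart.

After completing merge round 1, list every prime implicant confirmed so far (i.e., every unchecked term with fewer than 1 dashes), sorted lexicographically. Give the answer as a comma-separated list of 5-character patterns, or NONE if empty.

NONE

size-2^0 implicants → 00010(✓)  00011(✓)  00101(✓)  00111(✓)  01010(✓)  01111(✓)  10001(✓)  10010(✓)  10011(✓)  11000(✓)  11001(✓)  11010(✓)  11101(✓)  11110(✓)  11111(✓)
size-2^1 implicants → -0010(✓)  -0011(✓)  -1010(✓)  -1111  0-010(✓)  0-111  00-11  0001-(✓)  001-1  1-001  1-010(✓)  100-1  1001-(✓)  11-01  11-10  110-0  1100-  111-1  1111-
size-2^2 implicants → --010  -001-
Unchecked terms (primes): --010, -001-, -1111, 0-111, 00-11, 001-1, 1-001, 100-1, 11-01, 11-10, 110-0, 1100-, 111-1, 1111-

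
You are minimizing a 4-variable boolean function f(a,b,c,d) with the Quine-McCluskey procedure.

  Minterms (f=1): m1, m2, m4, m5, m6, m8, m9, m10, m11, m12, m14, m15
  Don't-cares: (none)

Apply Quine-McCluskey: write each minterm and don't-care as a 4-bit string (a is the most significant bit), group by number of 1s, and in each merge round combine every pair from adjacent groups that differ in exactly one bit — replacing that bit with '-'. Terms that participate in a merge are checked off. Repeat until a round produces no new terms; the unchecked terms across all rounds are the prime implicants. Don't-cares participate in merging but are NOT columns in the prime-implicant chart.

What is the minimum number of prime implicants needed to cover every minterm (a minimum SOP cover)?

Round 0: 0001✓ 0010✓ 0100✓ 0101✓ 0110✓ 1000✓ 1001✓ 1010✓ 1011✓ 1100✓ 1110✓ 1111✓
Round 1: -001 -010✓ -100✓ -110✓ 0-01 0-10✓ 01-0✓ 010- 1-00✓ 1-10✓ 1-11✓ 10-0✓ 10-1✓ 100-✓ 101-✓ 11-0✓ 111-✓
Round 2: --10 -1-0 1--0 1-1- 10--
PIs = {--10, -001, -1-0, 0-01, 010-, 1--0, 1-1-, 10--}
Coverage chart:
  m1: -001,0-01
  m2: --10 ←essential
  m4: -1-0,010-
  m5: 0-01,010-
  m6: --10,-1-0
  m8: 1--0,10--
  m9: -001,10--
  m10: --10,1--0,1-1-,10--
  m11: 1-1-,10--
  m12: -1-0,1--0
  m14: --10,-1-0,1--0,1-1-
  m15: 1-1- ←essential
Essential: --10, 1-1-
Petrick residual → -001, 010-, 1--0
Min cover (5 terms): cd' + b'c'd + a'bc' + ad' + ac

5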